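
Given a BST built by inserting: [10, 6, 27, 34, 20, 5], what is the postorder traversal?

Tree insertion order: [10, 6, 27, 34, 20, 5]
Tree (level-order array): [10, 6, 27, 5, None, 20, 34]
Postorder traversal: [5, 6, 20, 34, 27, 10]


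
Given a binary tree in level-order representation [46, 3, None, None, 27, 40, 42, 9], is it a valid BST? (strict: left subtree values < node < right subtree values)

Level-order array: [46, 3, None, None, 27, 40, 42, 9]
Validate using subtree bounds (lo, hi): at each node, require lo < value < hi,
then recurse left with hi=value and right with lo=value.
Preorder trace (stopping at first violation):
  at node 46 with bounds (-inf, +inf): OK
  at node 3 with bounds (-inf, 46): OK
  at node 27 with bounds (3, 46): OK
  at node 40 with bounds (3, 27): VIOLATION
Node 40 violates its bound: not (3 < 40 < 27).
Result: Not a valid BST


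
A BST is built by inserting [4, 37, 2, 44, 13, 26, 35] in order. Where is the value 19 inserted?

Starting tree (level order): [4, 2, 37, None, None, 13, 44, None, 26, None, None, None, 35]
Insertion path: 4 -> 37 -> 13 -> 26
Result: insert 19 as left child of 26
Final tree (level order): [4, 2, 37, None, None, 13, 44, None, 26, None, None, 19, 35]


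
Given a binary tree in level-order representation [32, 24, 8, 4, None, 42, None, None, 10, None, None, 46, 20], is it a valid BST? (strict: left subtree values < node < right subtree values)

Level-order array: [32, 24, 8, 4, None, 42, None, None, 10, None, None, 46, 20]
Validate using subtree bounds (lo, hi): at each node, require lo < value < hi,
then recurse left with hi=value and right with lo=value.
Preorder trace (stopping at first violation):
  at node 32 with bounds (-inf, +inf): OK
  at node 24 with bounds (-inf, 32): OK
  at node 4 with bounds (-inf, 24): OK
  at node 10 with bounds (4, 24): OK
  at node 46 with bounds (4, 10): VIOLATION
Node 46 violates its bound: not (4 < 46 < 10).
Result: Not a valid BST


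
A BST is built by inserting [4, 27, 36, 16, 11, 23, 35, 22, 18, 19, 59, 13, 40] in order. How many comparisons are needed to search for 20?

Search path for 20: 4 -> 27 -> 16 -> 23 -> 22 -> 18 -> 19
Found: False
Comparisons: 7


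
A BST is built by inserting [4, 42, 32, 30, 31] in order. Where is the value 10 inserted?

Starting tree (level order): [4, None, 42, 32, None, 30, None, None, 31]
Insertion path: 4 -> 42 -> 32 -> 30
Result: insert 10 as left child of 30
Final tree (level order): [4, None, 42, 32, None, 30, None, 10, 31]


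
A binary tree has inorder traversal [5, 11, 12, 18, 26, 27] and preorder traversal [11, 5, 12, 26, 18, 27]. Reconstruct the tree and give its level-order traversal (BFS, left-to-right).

Inorder:  [5, 11, 12, 18, 26, 27]
Preorder: [11, 5, 12, 26, 18, 27]
Algorithm: preorder visits root first, so consume preorder in order;
for each root, split the current inorder slice at that value into
left-subtree inorder and right-subtree inorder, then recurse.
Recursive splits:
  root=11; inorder splits into left=[5], right=[12, 18, 26, 27]
  root=5; inorder splits into left=[], right=[]
  root=12; inorder splits into left=[], right=[18, 26, 27]
  root=26; inorder splits into left=[18], right=[27]
  root=18; inorder splits into left=[], right=[]
  root=27; inorder splits into left=[], right=[]
Reconstructed level-order: [11, 5, 12, 26, 18, 27]


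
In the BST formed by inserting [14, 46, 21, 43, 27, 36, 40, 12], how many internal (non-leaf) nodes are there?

Tree built from: [14, 46, 21, 43, 27, 36, 40, 12]
Tree (level-order array): [14, 12, 46, None, None, 21, None, None, 43, 27, None, None, 36, None, 40]
Rule: An internal node has at least one child.
Per-node child counts:
  node 14: 2 child(ren)
  node 12: 0 child(ren)
  node 46: 1 child(ren)
  node 21: 1 child(ren)
  node 43: 1 child(ren)
  node 27: 1 child(ren)
  node 36: 1 child(ren)
  node 40: 0 child(ren)
Matching nodes: [14, 46, 21, 43, 27, 36]
Count of internal (non-leaf) nodes: 6


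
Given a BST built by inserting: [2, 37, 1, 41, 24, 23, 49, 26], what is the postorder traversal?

Tree insertion order: [2, 37, 1, 41, 24, 23, 49, 26]
Tree (level-order array): [2, 1, 37, None, None, 24, 41, 23, 26, None, 49]
Postorder traversal: [1, 23, 26, 24, 49, 41, 37, 2]


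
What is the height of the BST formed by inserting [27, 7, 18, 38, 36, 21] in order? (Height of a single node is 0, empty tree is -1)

Insertion order: [27, 7, 18, 38, 36, 21]
Tree (level-order array): [27, 7, 38, None, 18, 36, None, None, 21]
Compute height bottom-up (empty subtree = -1):
  height(21) = 1 + max(-1, -1) = 0
  height(18) = 1 + max(-1, 0) = 1
  height(7) = 1 + max(-1, 1) = 2
  height(36) = 1 + max(-1, -1) = 0
  height(38) = 1 + max(0, -1) = 1
  height(27) = 1 + max(2, 1) = 3
Height = 3


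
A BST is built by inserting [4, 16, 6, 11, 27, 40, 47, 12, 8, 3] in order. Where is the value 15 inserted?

Starting tree (level order): [4, 3, 16, None, None, 6, 27, None, 11, None, 40, 8, 12, None, 47]
Insertion path: 4 -> 16 -> 6 -> 11 -> 12
Result: insert 15 as right child of 12
Final tree (level order): [4, 3, 16, None, None, 6, 27, None, 11, None, 40, 8, 12, None, 47, None, None, None, 15]


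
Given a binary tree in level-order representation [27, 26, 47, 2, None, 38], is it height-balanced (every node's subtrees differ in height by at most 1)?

Tree (level-order array): [27, 26, 47, 2, None, 38]
Definition: a tree is height-balanced if, at every node, |h(left) - h(right)| <= 1 (empty subtree has height -1).
Bottom-up per-node check:
  node 2: h_left=-1, h_right=-1, diff=0 [OK], height=0
  node 26: h_left=0, h_right=-1, diff=1 [OK], height=1
  node 38: h_left=-1, h_right=-1, diff=0 [OK], height=0
  node 47: h_left=0, h_right=-1, diff=1 [OK], height=1
  node 27: h_left=1, h_right=1, diff=0 [OK], height=2
All nodes satisfy the balance condition.
Result: Balanced


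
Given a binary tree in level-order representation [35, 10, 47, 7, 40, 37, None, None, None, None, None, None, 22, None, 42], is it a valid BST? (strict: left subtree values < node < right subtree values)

Level-order array: [35, 10, 47, 7, 40, 37, None, None, None, None, None, None, 22, None, 42]
Validate using subtree bounds (lo, hi): at each node, require lo < value < hi,
then recurse left with hi=value and right with lo=value.
Preorder trace (stopping at first violation):
  at node 35 with bounds (-inf, +inf): OK
  at node 10 with bounds (-inf, 35): OK
  at node 7 with bounds (-inf, 10): OK
  at node 40 with bounds (10, 35): VIOLATION
Node 40 violates its bound: not (10 < 40 < 35).
Result: Not a valid BST


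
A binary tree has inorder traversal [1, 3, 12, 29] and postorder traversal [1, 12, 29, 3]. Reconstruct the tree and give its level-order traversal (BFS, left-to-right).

Inorder:   [1, 3, 12, 29]
Postorder: [1, 12, 29, 3]
Algorithm: postorder visits root last, so walk postorder right-to-left;
each value is the root of the current inorder slice — split it at that
value, recurse on the right subtree first, then the left.
Recursive splits:
  root=3; inorder splits into left=[1], right=[12, 29]
  root=29; inorder splits into left=[12], right=[]
  root=12; inorder splits into left=[], right=[]
  root=1; inorder splits into left=[], right=[]
Reconstructed level-order: [3, 1, 29, 12]


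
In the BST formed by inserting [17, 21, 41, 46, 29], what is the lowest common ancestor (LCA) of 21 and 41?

Tree insertion order: [17, 21, 41, 46, 29]
Tree (level-order array): [17, None, 21, None, 41, 29, 46]
In a BST, the LCA of p=21, q=41 is the first node v on the
root-to-leaf path with p <= v <= q (go left if both < v, right if both > v).
Walk from root:
  at 17: both 21 and 41 > 17, go right
  at 21: 21 <= 21 <= 41, this is the LCA
LCA = 21


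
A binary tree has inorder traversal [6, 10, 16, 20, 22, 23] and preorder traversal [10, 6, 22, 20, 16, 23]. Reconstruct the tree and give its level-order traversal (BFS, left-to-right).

Inorder:  [6, 10, 16, 20, 22, 23]
Preorder: [10, 6, 22, 20, 16, 23]
Algorithm: preorder visits root first, so consume preorder in order;
for each root, split the current inorder slice at that value into
left-subtree inorder and right-subtree inorder, then recurse.
Recursive splits:
  root=10; inorder splits into left=[6], right=[16, 20, 22, 23]
  root=6; inorder splits into left=[], right=[]
  root=22; inorder splits into left=[16, 20], right=[23]
  root=20; inorder splits into left=[16], right=[]
  root=16; inorder splits into left=[], right=[]
  root=23; inorder splits into left=[], right=[]
Reconstructed level-order: [10, 6, 22, 20, 23, 16]


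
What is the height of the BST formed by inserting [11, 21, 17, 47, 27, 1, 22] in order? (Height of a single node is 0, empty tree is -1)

Insertion order: [11, 21, 17, 47, 27, 1, 22]
Tree (level-order array): [11, 1, 21, None, None, 17, 47, None, None, 27, None, 22]
Compute height bottom-up (empty subtree = -1):
  height(1) = 1 + max(-1, -1) = 0
  height(17) = 1 + max(-1, -1) = 0
  height(22) = 1 + max(-1, -1) = 0
  height(27) = 1 + max(0, -1) = 1
  height(47) = 1 + max(1, -1) = 2
  height(21) = 1 + max(0, 2) = 3
  height(11) = 1 + max(0, 3) = 4
Height = 4


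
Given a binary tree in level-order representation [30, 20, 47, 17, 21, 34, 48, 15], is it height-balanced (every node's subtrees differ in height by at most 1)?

Tree (level-order array): [30, 20, 47, 17, 21, 34, 48, 15]
Definition: a tree is height-balanced if, at every node, |h(left) - h(right)| <= 1 (empty subtree has height -1).
Bottom-up per-node check:
  node 15: h_left=-1, h_right=-1, diff=0 [OK], height=0
  node 17: h_left=0, h_right=-1, diff=1 [OK], height=1
  node 21: h_left=-1, h_right=-1, diff=0 [OK], height=0
  node 20: h_left=1, h_right=0, diff=1 [OK], height=2
  node 34: h_left=-1, h_right=-1, diff=0 [OK], height=0
  node 48: h_left=-1, h_right=-1, diff=0 [OK], height=0
  node 47: h_left=0, h_right=0, diff=0 [OK], height=1
  node 30: h_left=2, h_right=1, diff=1 [OK], height=3
All nodes satisfy the balance condition.
Result: Balanced


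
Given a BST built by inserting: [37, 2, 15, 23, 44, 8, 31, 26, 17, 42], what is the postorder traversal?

Tree insertion order: [37, 2, 15, 23, 44, 8, 31, 26, 17, 42]
Tree (level-order array): [37, 2, 44, None, 15, 42, None, 8, 23, None, None, None, None, 17, 31, None, None, 26]
Postorder traversal: [8, 17, 26, 31, 23, 15, 2, 42, 44, 37]


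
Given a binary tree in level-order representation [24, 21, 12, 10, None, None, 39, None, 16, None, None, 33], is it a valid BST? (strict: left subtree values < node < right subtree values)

Level-order array: [24, 21, 12, 10, None, None, 39, None, 16, None, None, 33]
Validate using subtree bounds (lo, hi): at each node, require lo < value < hi,
then recurse left with hi=value and right with lo=value.
Preorder trace (stopping at first violation):
  at node 24 with bounds (-inf, +inf): OK
  at node 21 with bounds (-inf, 24): OK
  at node 10 with bounds (-inf, 21): OK
  at node 16 with bounds (10, 21): OK
  at node 33 with bounds (10, 16): VIOLATION
Node 33 violates its bound: not (10 < 33 < 16).
Result: Not a valid BST


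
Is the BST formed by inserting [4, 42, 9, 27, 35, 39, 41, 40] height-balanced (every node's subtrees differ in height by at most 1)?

Tree (level-order array): [4, None, 42, 9, None, None, 27, None, 35, None, 39, None, 41, 40]
Definition: a tree is height-balanced if, at every node, |h(left) - h(right)| <= 1 (empty subtree has height -1).
Bottom-up per-node check:
  node 40: h_left=-1, h_right=-1, diff=0 [OK], height=0
  node 41: h_left=0, h_right=-1, diff=1 [OK], height=1
  node 39: h_left=-1, h_right=1, diff=2 [FAIL (|-1-1|=2 > 1)], height=2
  node 35: h_left=-1, h_right=2, diff=3 [FAIL (|-1-2|=3 > 1)], height=3
  node 27: h_left=-1, h_right=3, diff=4 [FAIL (|-1-3|=4 > 1)], height=4
  node 9: h_left=-1, h_right=4, diff=5 [FAIL (|-1-4|=5 > 1)], height=5
  node 42: h_left=5, h_right=-1, diff=6 [FAIL (|5--1|=6 > 1)], height=6
  node 4: h_left=-1, h_right=6, diff=7 [FAIL (|-1-6|=7 > 1)], height=7
Node 39 violates the condition: |-1 - 1| = 2 > 1.
Result: Not balanced


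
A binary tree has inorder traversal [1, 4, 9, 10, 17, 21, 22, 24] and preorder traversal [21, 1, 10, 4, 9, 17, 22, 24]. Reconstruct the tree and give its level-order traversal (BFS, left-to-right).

Inorder:  [1, 4, 9, 10, 17, 21, 22, 24]
Preorder: [21, 1, 10, 4, 9, 17, 22, 24]
Algorithm: preorder visits root first, so consume preorder in order;
for each root, split the current inorder slice at that value into
left-subtree inorder and right-subtree inorder, then recurse.
Recursive splits:
  root=21; inorder splits into left=[1, 4, 9, 10, 17], right=[22, 24]
  root=1; inorder splits into left=[], right=[4, 9, 10, 17]
  root=10; inorder splits into left=[4, 9], right=[17]
  root=4; inorder splits into left=[], right=[9]
  root=9; inorder splits into left=[], right=[]
  root=17; inorder splits into left=[], right=[]
  root=22; inorder splits into left=[], right=[24]
  root=24; inorder splits into left=[], right=[]
Reconstructed level-order: [21, 1, 22, 10, 24, 4, 17, 9]


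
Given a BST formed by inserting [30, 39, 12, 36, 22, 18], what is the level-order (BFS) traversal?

Tree insertion order: [30, 39, 12, 36, 22, 18]
Tree (level-order array): [30, 12, 39, None, 22, 36, None, 18]
BFS from the root, enqueuing left then right child of each popped node:
  queue [30] -> pop 30, enqueue [12, 39], visited so far: [30]
  queue [12, 39] -> pop 12, enqueue [22], visited so far: [30, 12]
  queue [39, 22] -> pop 39, enqueue [36], visited so far: [30, 12, 39]
  queue [22, 36] -> pop 22, enqueue [18], visited so far: [30, 12, 39, 22]
  queue [36, 18] -> pop 36, enqueue [none], visited so far: [30, 12, 39, 22, 36]
  queue [18] -> pop 18, enqueue [none], visited so far: [30, 12, 39, 22, 36, 18]
Result: [30, 12, 39, 22, 36, 18]


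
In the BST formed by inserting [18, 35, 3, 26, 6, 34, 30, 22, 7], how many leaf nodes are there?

Tree built from: [18, 35, 3, 26, 6, 34, 30, 22, 7]
Tree (level-order array): [18, 3, 35, None, 6, 26, None, None, 7, 22, 34, None, None, None, None, 30]
Rule: A leaf has 0 children.
Per-node child counts:
  node 18: 2 child(ren)
  node 3: 1 child(ren)
  node 6: 1 child(ren)
  node 7: 0 child(ren)
  node 35: 1 child(ren)
  node 26: 2 child(ren)
  node 22: 0 child(ren)
  node 34: 1 child(ren)
  node 30: 0 child(ren)
Matching nodes: [7, 22, 30]
Count of leaf nodes: 3


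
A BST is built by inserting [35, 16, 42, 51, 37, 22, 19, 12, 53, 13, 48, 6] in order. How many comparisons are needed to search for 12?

Search path for 12: 35 -> 16 -> 12
Found: True
Comparisons: 3


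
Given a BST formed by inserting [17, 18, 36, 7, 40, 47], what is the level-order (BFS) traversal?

Tree insertion order: [17, 18, 36, 7, 40, 47]
Tree (level-order array): [17, 7, 18, None, None, None, 36, None, 40, None, 47]
BFS from the root, enqueuing left then right child of each popped node:
  queue [17] -> pop 17, enqueue [7, 18], visited so far: [17]
  queue [7, 18] -> pop 7, enqueue [none], visited so far: [17, 7]
  queue [18] -> pop 18, enqueue [36], visited so far: [17, 7, 18]
  queue [36] -> pop 36, enqueue [40], visited so far: [17, 7, 18, 36]
  queue [40] -> pop 40, enqueue [47], visited so far: [17, 7, 18, 36, 40]
  queue [47] -> pop 47, enqueue [none], visited so far: [17, 7, 18, 36, 40, 47]
Result: [17, 7, 18, 36, 40, 47]


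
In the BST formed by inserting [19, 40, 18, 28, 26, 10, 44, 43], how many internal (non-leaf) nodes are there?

Tree built from: [19, 40, 18, 28, 26, 10, 44, 43]
Tree (level-order array): [19, 18, 40, 10, None, 28, 44, None, None, 26, None, 43]
Rule: An internal node has at least one child.
Per-node child counts:
  node 19: 2 child(ren)
  node 18: 1 child(ren)
  node 10: 0 child(ren)
  node 40: 2 child(ren)
  node 28: 1 child(ren)
  node 26: 0 child(ren)
  node 44: 1 child(ren)
  node 43: 0 child(ren)
Matching nodes: [19, 18, 40, 28, 44]
Count of internal (non-leaf) nodes: 5


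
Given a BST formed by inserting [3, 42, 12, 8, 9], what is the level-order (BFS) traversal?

Tree insertion order: [3, 42, 12, 8, 9]
Tree (level-order array): [3, None, 42, 12, None, 8, None, None, 9]
BFS from the root, enqueuing left then right child of each popped node:
  queue [3] -> pop 3, enqueue [42], visited so far: [3]
  queue [42] -> pop 42, enqueue [12], visited so far: [3, 42]
  queue [12] -> pop 12, enqueue [8], visited so far: [3, 42, 12]
  queue [8] -> pop 8, enqueue [9], visited so far: [3, 42, 12, 8]
  queue [9] -> pop 9, enqueue [none], visited so far: [3, 42, 12, 8, 9]
Result: [3, 42, 12, 8, 9]


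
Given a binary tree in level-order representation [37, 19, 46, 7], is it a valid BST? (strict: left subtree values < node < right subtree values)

Level-order array: [37, 19, 46, 7]
Validate using subtree bounds (lo, hi): at each node, require lo < value < hi,
then recurse left with hi=value and right with lo=value.
Preorder trace (stopping at first violation):
  at node 37 with bounds (-inf, +inf): OK
  at node 19 with bounds (-inf, 37): OK
  at node 7 with bounds (-inf, 19): OK
  at node 46 with bounds (37, +inf): OK
No violation found at any node.
Result: Valid BST


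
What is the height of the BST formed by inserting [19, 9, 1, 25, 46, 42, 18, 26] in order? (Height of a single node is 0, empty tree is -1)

Insertion order: [19, 9, 1, 25, 46, 42, 18, 26]
Tree (level-order array): [19, 9, 25, 1, 18, None, 46, None, None, None, None, 42, None, 26]
Compute height bottom-up (empty subtree = -1):
  height(1) = 1 + max(-1, -1) = 0
  height(18) = 1 + max(-1, -1) = 0
  height(9) = 1 + max(0, 0) = 1
  height(26) = 1 + max(-1, -1) = 0
  height(42) = 1 + max(0, -1) = 1
  height(46) = 1 + max(1, -1) = 2
  height(25) = 1 + max(-1, 2) = 3
  height(19) = 1 + max(1, 3) = 4
Height = 4


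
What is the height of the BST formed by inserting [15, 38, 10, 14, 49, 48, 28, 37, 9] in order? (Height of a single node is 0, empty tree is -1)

Insertion order: [15, 38, 10, 14, 49, 48, 28, 37, 9]
Tree (level-order array): [15, 10, 38, 9, 14, 28, 49, None, None, None, None, None, 37, 48]
Compute height bottom-up (empty subtree = -1):
  height(9) = 1 + max(-1, -1) = 0
  height(14) = 1 + max(-1, -1) = 0
  height(10) = 1 + max(0, 0) = 1
  height(37) = 1 + max(-1, -1) = 0
  height(28) = 1 + max(-1, 0) = 1
  height(48) = 1 + max(-1, -1) = 0
  height(49) = 1 + max(0, -1) = 1
  height(38) = 1 + max(1, 1) = 2
  height(15) = 1 + max(1, 2) = 3
Height = 3


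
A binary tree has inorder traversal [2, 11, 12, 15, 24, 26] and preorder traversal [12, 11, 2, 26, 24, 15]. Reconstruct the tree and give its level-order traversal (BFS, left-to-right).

Inorder:  [2, 11, 12, 15, 24, 26]
Preorder: [12, 11, 2, 26, 24, 15]
Algorithm: preorder visits root first, so consume preorder in order;
for each root, split the current inorder slice at that value into
left-subtree inorder and right-subtree inorder, then recurse.
Recursive splits:
  root=12; inorder splits into left=[2, 11], right=[15, 24, 26]
  root=11; inorder splits into left=[2], right=[]
  root=2; inorder splits into left=[], right=[]
  root=26; inorder splits into left=[15, 24], right=[]
  root=24; inorder splits into left=[15], right=[]
  root=15; inorder splits into left=[], right=[]
Reconstructed level-order: [12, 11, 26, 2, 24, 15]


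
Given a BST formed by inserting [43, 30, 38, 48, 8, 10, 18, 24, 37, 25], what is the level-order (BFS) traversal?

Tree insertion order: [43, 30, 38, 48, 8, 10, 18, 24, 37, 25]
Tree (level-order array): [43, 30, 48, 8, 38, None, None, None, 10, 37, None, None, 18, None, None, None, 24, None, 25]
BFS from the root, enqueuing left then right child of each popped node:
  queue [43] -> pop 43, enqueue [30, 48], visited so far: [43]
  queue [30, 48] -> pop 30, enqueue [8, 38], visited so far: [43, 30]
  queue [48, 8, 38] -> pop 48, enqueue [none], visited so far: [43, 30, 48]
  queue [8, 38] -> pop 8, enqueue [10], visited so far: [43, 30, 48, 8]
  queue [38, 10] -> pop 38, enqueue [37], visited so far: [43, 30, 48, 8, 38]
  queue [10, 37] -> pop 10, enqueue [18], visited so far: [43, 30, 48, 8, 38, 10]
  queue [37, 18] -> pop 37, enqueue [none], visited so far: [43, 30, 48, 8, 38, 10, 37]
  queue [18] -> pop 18, enqueue [24], visited so far: [43, 30, 48, 8, 38, 10, 37, 18]
  queue [24] -> pop 24, enqueue [25], visited so far: [43, 30, 48, 8, 38, 10, 37, 18, 24]
  queue [25] -> pop 25, enqueue [none], visited so far: [43, 30, 48, 8, 38, 10, 37, 18, 24, 25]
Result: [43, 30, 48, 8, 38, 10, 37, 18, 24, 25]


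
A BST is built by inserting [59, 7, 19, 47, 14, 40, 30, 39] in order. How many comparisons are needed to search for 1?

Search path for 1: 59 -> 7
Found: False
Comparisons: 2


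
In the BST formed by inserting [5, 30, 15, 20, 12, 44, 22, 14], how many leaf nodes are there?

Tree built from: [5, 30, 15, 20, 12, 44, 22, 14]
Tree (level-order array): [5, None, 30, 15, 44, 12, 20, None, None, None, 14, None, 22]
Rule: A leaf has 0 children.
Per-node child counts:
  node 5: 1 child(ren)
  node 30: 2 child(ren)
  node 15: 2 child(ren)
  node 12: 1 child(ren)
  node 14: 0 child(ren)
  node 20: 1 child(ren)
  node 22: 0 child(ren)
  node 44: 0 child(ren)
Matching nodes: [14, 22, 44]
Count of leaf nodes: 3


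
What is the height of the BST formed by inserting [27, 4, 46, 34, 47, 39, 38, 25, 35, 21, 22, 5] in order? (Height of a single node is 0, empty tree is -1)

Insertion order: [27, 4, 46, 34, 47, 39, 38, 25, 35, 21, 22, 5]
Tree (level-order array): [27, 4, 46, None, 25, 34, 47, 21, None, None, 39, None, None, 5, 22, 38, None, None, None, None, None, 35]
Compute height bottom-up (empty subtree = -1):
  height(5) = 1 + max(-1, -1) = 0
  height(22) = 1 + max(-1, -1) = 0
  height(21) = 1 + max(0, 0) = 1
  height(25) = 1 + max(1, -1) = 2
  height(4) = 1 + max(-1, 2) = 3
  height(35) = 1 + max(-1, -1) = 0
  height(38) = 1 + max(0, -1) = 1
  height(39) = 1 + max(1, -1) = 2
  height(34) = 1 + max(-1, 2) = 3
  height(47) = 1 + max(-1, -1) = 0
  height(46) = 1 + max(3, 0) = 4
  height(27) = 1 + max(3, 4) = 5
Height = 5


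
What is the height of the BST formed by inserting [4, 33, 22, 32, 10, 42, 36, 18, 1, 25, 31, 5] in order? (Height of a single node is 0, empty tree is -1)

Insertion order: [4, 33, 22, 32, 10, 42, 36, 18, 1, 25, 31, 5]
Tree (level-order array): [4, 1, 33, None, None, 22, 42, 10, 32, 36, None, 5, 18, 25, None, None, None, None, None, None, None, None, 31]
Compute height bottom-up (empty subtree = -1):
  height(1) = 1 + max(-1, -1) = 0
  height(5) = 1 + max(-1, -1) = 0
  height(18) = 1 + max(-1, -1) = 0
  height(10) = 1 + max(0, 0) = 1
  height(31) = 1 + max(-1, -1) = 0
  height(25) = 1 + max(-1, 0) = 1
  height(32) = 1 + max(1, -1) = 2
  height(22) = 1 + max(1, 2) = 3
  height(36) = 1 + max(-1, -1) = 0
  height(42) = 1 + max(0, -1) = 1
  height(33) = 1 + max(3, 1) = 4
  height(4) = 1 + max(0, 4) = 5
Height = 5


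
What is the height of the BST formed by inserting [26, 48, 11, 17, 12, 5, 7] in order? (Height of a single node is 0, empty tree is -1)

Insertion order: [26, 48, 11, 17, 12, 5, 7]
Tree (level-order array): [26, 11, 48, 5, 17, None, None, None, 7, 12]
Compute height bottom-up (empty subtree = -1):
  height(7) = 1 + max(-1, -1) = 0
  height(5) = 1 + max(-1, 0) = 1
  height(12) = 1 + max(-1, -1) = 0
  height(17) = 1 + max(0, -1) = 1
  height(11) = 1 + max(1, 1) = 2
  height(48) = 1 + max(-1, -1) = 0
  height(26) = 1 + max(2, 0) = 3
Height = 3


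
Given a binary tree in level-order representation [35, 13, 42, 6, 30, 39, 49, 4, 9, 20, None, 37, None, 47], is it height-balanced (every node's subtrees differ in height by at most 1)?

Tree (level-order array): [35, 13, 42, 6, 30, 39, 49, 4, 9, 20, None, 37, None, 47]
Definition: a tree is height-balanced if, at every node, |h(left) - h(right)| <= 1 (empty subtree has height -1).
Bottom-up per-node check:
  node 4: h_left=-1, h_right=-1, diff=0 [OK], height=0
  node 9: h_left=-1, h_right=-1, diff=0 [OK], height=0
  node 6: h_left=0, h_right=0, diff=0 [OK], height=1
  node 20: h_left=-1, h_right=-1, diff=0 [OK], height=0
  node 30: h_left=0, h_right=-1, diff=1 [OK], height=1
  node 13: h_left=1, h_right=1, diff=0 [OK], height=2
  node 37: h_left=-1, h_right=-1, diff=0 [OK], height=0
  node 39: h_left=0, h_right=-1, diff=1 [OK], height=1
  node 47: h_left=-1, h_right=-1, diff=0 [OK], height=0
  node 49: h_left=0, h_right=-1, diff=1 [OK], height=1
  node 42: h_left=1, h_right=1, diff=0 [OK], height=2
  node 35: h_left=2, h_right=2, diff=0 [OK], height=3
All nodes satisfy the balance condition.
Result: Balanced


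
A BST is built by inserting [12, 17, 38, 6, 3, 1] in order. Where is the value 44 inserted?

Starting tree (level order): [12, 6, 17, 3, None, None, 38, 1]
Insertion path: 12 -> 17 -> 38
Result: insert 44 as right child of 38
Final tree (level order): [12, 6, 17, 3, None, None, 38, 1, None, None, 44]


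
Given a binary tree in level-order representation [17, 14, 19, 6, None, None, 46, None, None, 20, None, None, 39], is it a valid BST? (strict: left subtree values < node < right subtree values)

Level-order array: [17, 14, 19, 6, None, None, 46, None, None, 20, None, None, 39]
Validate using subtree bounds (lo, hi): at each node, require lo < value < hi,
then recurse left with hi=value and right with lo=value.
Preorder trace (stopping at first violation):
  at node 17 with bounds (-inf, +inf): OK
  at node 14 with bounds (-inf, 17): OK
  at node 6 with bounds (-inf, 14): OK
  at node 19 with bounds (17, +inf): OK
  at node 46 with bounds (19, +inf): OK
  at node 20 with bounds (19, 46): OK
  at node 39 with bounds (20, 46): OK
No violation found at any node.
Result: Valid BST


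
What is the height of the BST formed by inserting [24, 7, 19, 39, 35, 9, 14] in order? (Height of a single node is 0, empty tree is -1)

Insertion order: [24, 7, 19, 39, 35, 9, 14]
Tree (level-order array): [24, 7, 39, None, 19, 35, None, 9, None, None, None, None, 14]
Compute height bottom-up (empty subtree = -1):
  height(14) = 1 + max(-1, -1) = 0
  height(9) = 1 + max(-1, 0) = 1
  height(19) = 1 + max(1, -1) = 2
  height(7) = 1 + max(-1, 2) = 3
  height(35) = 1 + max(-1, -1) = 0
  height(39) = 1 + max(0, -1) = 1
  height(24) = 1 + max(3, 1) = 4
Height = 4


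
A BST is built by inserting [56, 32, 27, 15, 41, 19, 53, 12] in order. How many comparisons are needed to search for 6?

Search path for 6: 56 -> 32 -> 27 -> 15 -> 12
Found: False
Comparisons: 5


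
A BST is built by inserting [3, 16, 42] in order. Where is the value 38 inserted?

Starting tree (level order): [3, None, 16, None, 42]
Insertion path: 3 -> 16 -> 42
Result: insert 38 as left child of 42
Final tree (level order): [3, None, 16, None, 42, 38]


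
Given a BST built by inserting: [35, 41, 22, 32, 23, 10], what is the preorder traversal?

Tree insertion order: [35, 41, 22, 32, 23, 10]
Tree (level-order array): [35, 22, 41, 10, 32, None, None, None, None, 23]
Preorder traversal: [35, 22, 10, 32, 23, 41]


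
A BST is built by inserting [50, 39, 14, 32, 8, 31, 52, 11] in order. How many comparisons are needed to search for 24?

Search path for 24: 50 -> 39 -> 14 -> 32 -> 31
Found: False
Comparisons: 5


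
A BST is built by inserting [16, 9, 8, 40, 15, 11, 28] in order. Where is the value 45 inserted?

Starting tree (level order): [16, 9, 40, 8, 15, 28, None, None, None, 11]
Insertion path: 16 -> 40
Result: insert 45 as right child of 40
Final tree (level order): [16, 9, 40, 8, 15, 28, 45, None, None, 11]


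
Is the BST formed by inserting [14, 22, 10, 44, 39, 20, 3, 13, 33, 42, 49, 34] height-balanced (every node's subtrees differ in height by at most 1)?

Tree (level-order array): [14, 10, 22, 3, 13, 20, 44, None, None, None, None, None, None, 39, 49, 33, 42, None, None, None, 34]
Definition: a tree is height-balanced if, at every node, |h(left) - h(right)| <= 1 (empty subtree has height -1).
Bottom-up per-node check:
  node 3: h_left=-1, h_right=-1, diff=0 [OK], height=0
  node 13: h_left=-1, h_right=-1, diff=0 [OK], height=0
  node 10: h_left=0, h_right=0, diff=0 [OK], height=1
  node 20: h_left=-1, h_right=-1, diff=0 [OK], height=0
  node 34: h_left=-1, h_right=-1, diff=0 [OK], height=0
  node 33: h_left=-1, h_right=0, diff=1 [OK], height=1
  node 42: h_left=-1, h_right=-1, diff=0 [OK], height=0
  node 39: h_left=1, h_right=0, diff=1 [OK], height=2
  node 49: h_left=-1, h_right=-1, diff=0 [OK], height=0
  node 44: h_left=2, h_right=0, diff=2 [FAIL (|2-0|=2 > 1)], height=3
  node 22: h_left=0, h_right=3, diff=3 [FAIL (|0-3|=3 > 1)], height=4
  node 14: h_left=1, h_right=4, diff=3 [FAIL (|1-4|=3 > 1)], height=5
Node 44 violates the condition: |2 - 0| = 2 > 1.
Result: Not balanced


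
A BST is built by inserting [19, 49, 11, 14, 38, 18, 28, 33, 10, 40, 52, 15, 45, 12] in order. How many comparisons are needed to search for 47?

Search path for 47: 19 -> 49 -> 38 -> 40 -> 45
Found: False
Comparisons: 5


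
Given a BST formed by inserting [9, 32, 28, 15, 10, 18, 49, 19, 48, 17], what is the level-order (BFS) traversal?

Tree insertion order: [9, 32, 28, 15, 10, 18, 49, 19, 48, 17]
Tree (level-order array): [9, None, 32, 28, 49, 15, None, 48, None, 10, 18, None, None, None, None, 17, 19]
BFS from the root, enqueuing left then right child of each popped node:
  queue [9] -> pop 9, enqueue [32], visited so far: [9]
  queue [32] -> pop 32, enqueue [28, 49], visited so far: [9, 32]
  queue [28, 49] -> pop 28, enqueue [15], visited so far: [9, 32, 28]
  queue [49, 15] -> pop 49, enqueue [48], visited so far: [9, 32, 28, 49]
  queue [15, 48] -> pop 15, enqueue [10, 18], visited so far: [9, 32, 28, 49, 15]
  queue [48, 10, 18] -> pop 48, enqueue [none], visited so far: [9, 32, 28, 49, 15, 48]
  queue [10, 18] -> pop 10, enqueue [none], visited so far: [9, 32, 28, 49, 15, 48, 10]
  queue [18] -> pop 18, enqueue [17, 19], visited so far: [9, 32, 28, 49, 15, 48, 10, 18]
  queue [17, 19] -> pop 17, enqueue [none], visited so far: [9, 32, 28, 49, 15, 48, 10, 18, 17]
  queue [19] -> pop 19, enqueue [none], visited so far: [9, 32, 28, 49, 15, 48, 10, 18, 17, 19]
Result: [9, 32, 28, 49, 15, 48, 10, 18, 17, 19]


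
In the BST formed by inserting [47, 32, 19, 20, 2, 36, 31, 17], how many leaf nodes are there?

Tree built from: [47, 32, 19, 20, 2, 36, 31, 17]
Tree (level-order array): [47, 32, None, 19, 36, 2, 20, None, None, None, 17, None, 31]
Rule: A leaf has 0 children.
Per-node child counts:
  node 47: 1 child(ren)
  node 32: 2 child(ren)
  node 19: 2 child(ren)
  node 2: 1 child(ren)
  node 17: 0 child(ren)
  node 20: 1 child(ren)
  node 31: 0 child(ren)
  node 36: 0 child(ren)
Matching nodes: [17, 31, 36]
Count of leaf nodes: 3


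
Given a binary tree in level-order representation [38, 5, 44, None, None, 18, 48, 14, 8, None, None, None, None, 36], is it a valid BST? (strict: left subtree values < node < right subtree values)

Level-order array: [38, 5, 44, None, None, 18, 48, 14, 8, None, None, None, None, 36]
Validate using subtree bounds (lo, hi): at each node, require lo < value < hi,
then recurse left with hi=value and right with lo=value.
Preorder trace (stopping at first violation):
  at node 38 with bounds (-inf, +inf): OK
  at node 5 with bounds (-inf, 38): OK
  at node 44 with bounds (38, +inf): OK
  at node 18 with bounds (38, 44): VIOLATION
Node 18 violates its bound: not (38 < 18 < 44).
Result: Not a valid BST


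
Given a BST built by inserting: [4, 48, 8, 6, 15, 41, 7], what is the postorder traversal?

Tree insertion order: [4, 48, 8, 6, 15, 41, 7]
Tree (level-order array): [4, None, 48, 8, None, 6, 15, None, 7, None, 41]
Postorder traversal: [7, 6, 41, 15, 8, 48, 4]


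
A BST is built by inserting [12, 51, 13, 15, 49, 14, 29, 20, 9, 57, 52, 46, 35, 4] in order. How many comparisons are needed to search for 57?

Search path for 57: 12 -> 51 -> 57
Found: True
Comparisons: 3


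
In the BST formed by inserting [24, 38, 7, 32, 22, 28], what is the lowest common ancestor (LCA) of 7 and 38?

Tree insertion order: [24, 38, 7, 32, 22, 28]
Tree (level-order array): [24, 7, 38, None, 22, 32, None, None, None, 28]
In a BST, the LCA of p=7, q=38 is the first node v on the
root-to-leaf path with p <= v <= q (go left if both < v, right if both > v).
Walk from root:
  at 24: 7 <= 24 <= 38, this is the LCA
LCA = 24


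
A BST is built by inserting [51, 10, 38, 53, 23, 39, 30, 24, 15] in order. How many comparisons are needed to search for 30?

Search path for 30: 51 -> 10 -> 38 -> 23 -> 30
Found: True
Comparisons: 5


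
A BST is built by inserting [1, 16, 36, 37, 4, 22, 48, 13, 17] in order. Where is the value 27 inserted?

Starting tree (level order): [1, None, 16, 4, 36, None, 13, 22, 37, None, None, 17, None, None, 48]
Insertion path: 1 -> 16 -> 36 -> 22
Result: insert 27 as right child of 22
Final tree (level order): [1, None, 16, 4, 36, None, 13, 22, 37, None, None, 17, 27, None, 48]


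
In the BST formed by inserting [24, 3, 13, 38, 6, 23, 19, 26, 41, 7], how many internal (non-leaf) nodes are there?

Tree built from: [24, 3, 13, 38, 6, 23, 19, 26, 41, 7]
Tree (level-order array): [24, 3, 38, None, 13, 26, 41, 6, 23, None, None, None, None, None, 7, 19]
Rule: An internal node has at least one child.
Per-node child counts:
  node 24: 2 child(ren)
  node 3: 1 child(ren)
  node 13: 2 child(ren)
  node 6: 1 child(ren)
  node 7: 0 child(ren)
  node 23: 1 child(ren)
  node 19: 0 child(ren)
  node 38: 2 child(ren)
  node 26: 0 child(ren)
  node 41: 0 child(ren)
Matching nodes: [24, 3, 13, 6, 23, 38]
Count of internal (non-leaf) nodes: 6


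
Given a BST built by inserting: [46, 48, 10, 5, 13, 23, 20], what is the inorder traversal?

Tree insertion order: [46, 48, 10, 5, 13, 23, 20]
Tree (level-order array): [46, 10, 48, 5, 13, None, None, None, None, None, 23, 20]
Inorder traversal: [5, 10, 13, 20, 23, 46, 48]


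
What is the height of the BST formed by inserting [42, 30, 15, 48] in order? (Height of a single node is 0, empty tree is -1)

Insertion order: [42, 30, 15, 48]
Tree (level-order array): [42, 30, 48, 15]
Compute height bottom-up (empty subtree = -1):
  height(15) = 1 + max(-1, -1) = 0
  height(30) = 1 + max(0, -1) = 1
  height(48) = 1 + max(-1, -1) = 0
  height(42) = 1 + max(1, 0) = 2
Height = 2


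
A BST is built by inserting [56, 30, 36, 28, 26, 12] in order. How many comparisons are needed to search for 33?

Search path for 33: 56 -> 30 -> 36
Found: False
Comparisons: 3


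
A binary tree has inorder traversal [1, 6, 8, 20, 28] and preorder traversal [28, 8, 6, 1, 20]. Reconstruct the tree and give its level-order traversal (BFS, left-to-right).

Inorder:  [1, 6, 8, 20, 28]
Preorder: [28, 8, 6, 1, 20]
Algorithm: preorder visits root first, so consume preorder in order;
for each root, split the current inorder slice at that value into
left-subtree inorder and right-subtree inorder, then recurse.
Recursive splits:
  root=28; inorder splits into left=[1, 6, 8, 20], right=[]
  root=8; inorder splits into left=[1, 6], right=[20]
  root=6; inorder splits into left=[1], right=[]
  root=1; inorder splits into left=[], right=[]
  root=20; inorder splits into left=[], right=[]
Reconstructed level-order: [28, 8, 6, 20, 1]


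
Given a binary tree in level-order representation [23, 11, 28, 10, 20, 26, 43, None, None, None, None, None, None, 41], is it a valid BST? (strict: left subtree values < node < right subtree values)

Level-order array: [23, 11, 28, 10, 20, 26, 43, None, None, None, None, None, None, 41]
Validate using subtree bounds (lo, hi): at each node, require lo < value < hi,
then recurse left with hi=value and right with lo=value.
Preorder trace (stopping at first violation):
  at node 23 with bounds (-inf, +inf): OK
  at node 11 with bounds (-inf, 23): OK
  at node 10 with bounds (-inf, 11): OK
  at node 20 with bounds (11, 23): OK
  at node 28 with bounds (23, +inf): OK
  at node 26 with bounds (23, 28): OK
  at node 43 with bounds (28, +inf): OK
  at node 41 with bounds (28, 43): OK
No violation found at any node.
Result: Valid BST


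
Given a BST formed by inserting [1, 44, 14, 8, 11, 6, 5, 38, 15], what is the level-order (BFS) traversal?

Tree insertion order: [1, 44, 14, 8, 11, 6, 5, 38, 15]
Tree (level-order array): [1, None, 44, 14, None, 8, 38, 6, 11, 15, None, 5]
BFS from the root, enqueuing left then right child of each popped node:
  queue [1] -> pop 1, enqueue [44], visited so far: [1]
  queue [44] -> pop 44, enqueue [14], visited so far: [1, 44]
  queue [14] -> pop 14, enqueue [8, 38], visited so far: [1, 44, 14]
  queue [8, 38] -> pop 8, enqueue [6, 11], visited so far: [1, 44, 14, 8]
  queue [38, 6, 11] -> pop 38, enqueue [15], visited so far: [1, 44, 14, 8, 38]
  queue [6, 11, 15] -> pop 6, enqueue [5], visited so far: [1, 44, 14, 8, 38, 6]
  queue [11, 15, 5] -> pop 11, enqueue [none], visited so far: [1, 44, 14, 8, 38, 6, 11]
  queue [15, 5] -> pop 15, enqueue [none], visited so far: [1, 44, 14, 8, 38, 6, 11, 15]
  queue [5] -> pop 5, enqueue [none], visited so far: [1, 44, 14, 8, 38, 6, 11, 15, 5]
Result: [1, 44, 14, 8, 38, 6, 11, 15, 5]


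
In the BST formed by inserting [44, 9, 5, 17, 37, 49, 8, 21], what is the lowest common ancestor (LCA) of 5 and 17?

Tree insertion order: [44, 9, 5, 17, 37, 49, 8, 21]
Tree (level-order array): [44, 9, 49, 5, 17, None, None, None, 8, None, 37, None, None, 21]
In a BST, the LCA of p=5, q=17 is the first node v on the
root-to-leaf path with p <= v <= q (go left if both < v, right if both > v).
Walk from root:
  at 44: both 5 and 17 < 44, go left
  at 9: 5 <= 9 <= 17, this is the LCA
LCA = 9


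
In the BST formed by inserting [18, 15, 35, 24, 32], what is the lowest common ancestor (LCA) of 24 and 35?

Tree insertion order: [18, 15, 35, 24, 32]
Tree (level-order array): [18, 15, 35, None, None, 24, None, None, 32]
In a BST, the LCA of p=24, q=35 is the first node v on the
root-to-leaf path with p <= v <= q (go left if both < v, right if both > v).
Walk from root:
  at 18: both 24 and 35 > 18, go right
  at 35: 24 <= 35 <= 35, this is the LCA
LCA = 35


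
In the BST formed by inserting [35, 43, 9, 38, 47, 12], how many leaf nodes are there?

Tree built from: [35, 43, 9, 38, 47, 12]
Tree (level-order array): [35, 9, 43, None, 12, 38, 47]
Rule: A leaf has 0 children.
Per-node child counts:
  node 35: 2 child(ren)
  node 9: 1 child(ren)
  node 12: 0 child(ren)
  node 43: 2 child(ren)
  node 38: 0 child(ren)
  node 47: 0 child(ren)
Matching nodes: [12, 38, 47]
Count of leaf nodes: 3


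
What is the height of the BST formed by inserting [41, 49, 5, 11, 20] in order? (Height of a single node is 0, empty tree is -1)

Insertion order: [41, 49, 5, 11, 20]
Tree (level-order array): [41, 5, 49, None, 11, None, None, None, 20]
Compute height bottom-up (empty subtree = -1):
  height(20) = 1 + max(-1, -1) = 0
  height(11) = 1 + max(-1, 0) = 1
  height(5) = 1 + max(-1, 1) = 2
  height(49) = 1 + max(-1, -1) = 0
  height(41) = 1 + max(2, 0) = 3
Height = 3


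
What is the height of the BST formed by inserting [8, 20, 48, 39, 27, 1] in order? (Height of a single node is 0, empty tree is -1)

Insertion order: [8, 20, 48, 39, 27, 1]
Tree (level-order array): [8, 1, 20, None, None, None, 48, 39, None, 27]
Compute height bottom-up (empty subtree = -1):
  height(1) = 1 + max(-1, -1) = 0
  height(27) = 1 + max(-1, -1) = 0
  height(39) = 1 + max(0, -1) = 1
  height(48) = 1 + max(1, -1) = 2
  height(20) = 1 + max(-1, 2) = 3
  height(8) = 1 + max(0, 3) = 4
Height = 4


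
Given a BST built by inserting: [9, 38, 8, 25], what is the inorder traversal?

Tree insertion order: [9, 38, 8, 25]
Tree (level-order array): [9, 8, 38, None, None, 25]
Inorder traversal: [8, 9, 25, 38]


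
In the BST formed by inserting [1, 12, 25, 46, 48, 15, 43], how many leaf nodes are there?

Tree built from: [1, 12, 25, 46, 48, 15, 43]
Tree (level-order array): [1, None, 12, None, 25, 15, 46, None, None, 43, 48]
Rule: A leaf has 0 children.
Per-node child counts:
  node 1: 1 child(ren)
  node 12: 1 child(ren)
  node 25: 2 child(ren)
  node 15: 0 child(ren)
  node 46: 2 child(ren)
  node 43: 0 child(ren)
  node 48: 0 child(ren)
Matching nodes: [15, 43, 48]
Count of leaf nodes: 3
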